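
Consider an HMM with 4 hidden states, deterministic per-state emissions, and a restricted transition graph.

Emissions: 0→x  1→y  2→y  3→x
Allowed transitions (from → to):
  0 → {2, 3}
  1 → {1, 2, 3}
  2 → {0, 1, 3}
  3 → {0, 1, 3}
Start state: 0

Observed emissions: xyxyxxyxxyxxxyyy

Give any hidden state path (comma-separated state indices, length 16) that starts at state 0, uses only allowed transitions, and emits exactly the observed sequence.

0,2,0,2,3,3,1,3,0,2,3,3,3,1,1,1

  pos 0: x in {0,3}, choose 0; start
  pos 1: y in {1,2}, choose 2; 0->2 ok
  pos 2: x in {0,3}, choose 0; 2->0 ok
  pos 3: y in {1,2}, choose 2; 0->2 ok
  pos 4: x in {0,3}, choose 3; 2->3 ok
  pos 5: x in {0,3}, choose 3; 3->3 ok
  pos 6: y in {1,2}, choose 1; 3->1 ok
  pos 7: x in {0,3}, choose 3; 1->3 ok
  pos 8: x in {0,3}, choose 0; 3->0 ok
  pos 9: y in {1,2}, choose 2; 0->2 ok
  pos 10: x in {0,3}, choose 3; 2->3 ok
  pos 11: x in {0,3}, choose 3; 3->3 ok
  pos 12: x in {0,3}, choose 3; 3->3 ok
  pos 13: y in {1,2}, choose 1; 3->1 ok
  pos 14: y in {1,2}, choose 1; 1->1 ok
  pos 15: y in {1,2}, choose 1; 1->1 ok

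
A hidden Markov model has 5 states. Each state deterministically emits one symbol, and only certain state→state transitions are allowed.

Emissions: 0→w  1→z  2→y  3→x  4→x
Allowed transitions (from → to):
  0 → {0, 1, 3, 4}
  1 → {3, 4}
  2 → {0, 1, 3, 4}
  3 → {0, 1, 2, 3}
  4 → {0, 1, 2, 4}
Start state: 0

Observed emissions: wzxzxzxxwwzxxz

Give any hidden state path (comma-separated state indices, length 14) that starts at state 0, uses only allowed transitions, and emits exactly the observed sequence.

0,1,3,1,3,1,3,3,0,0,1,3,3,1

  t0 'w' -> {0}, take 0 (start)
  t1 'z' -> {1}, take 1 (0->1 ok)
  t2 'x' -> {3,4}, take 3 (1->3 ok)
  t3 'z' -> {1}, take 1 (3->1 ok)
  t4 'x' -> {3,4}, take 3 (1->3 ok)
  t5 'z' -> {1}, take 1 (3->1 ok)
  t6 'x' -> {3,4}, take 3 (1->3 ok)
  t7 'x' -> {3,4}, take 3 (3->3 ok)
  t8 'w' -> {0}, take 0 (3->0 ok)
  t9 'w' -> {0}, take 0 (0->0 ok)
  t10 'z' -> {1}, take 1 (0->1 ok)
  t11 'x' -> {3,4}, take 3 (1->3 ok)
  t12 'x' -> {3,4}, take 3 (3->3 ok)
  t13 'z' -> {1}, take 1 (3->1 ok)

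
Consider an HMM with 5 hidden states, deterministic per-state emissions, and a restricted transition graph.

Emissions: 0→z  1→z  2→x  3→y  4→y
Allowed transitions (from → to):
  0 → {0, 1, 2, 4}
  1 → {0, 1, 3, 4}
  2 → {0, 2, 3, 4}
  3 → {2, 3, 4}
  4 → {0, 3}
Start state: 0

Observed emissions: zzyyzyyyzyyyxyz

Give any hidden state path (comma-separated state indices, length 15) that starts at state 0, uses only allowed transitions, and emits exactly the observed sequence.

  [0] z  {0,1}  => 0  start
  [1] z  {0,1}  => 1  0->1 ok
  [2] y  {3,4}  => 3  1->3 ok
  [3] y  {3,4}  => 4  3->4 ok
  [4] z  {0,1}  => 0  4->0 ok
  [5] y  {3,4}  => 4  0->4 ok
  [6] y  {3,4}  => 3  4->3 ok
  [7] y  {3,4}  => 4  3->4 ok
  [8] z  {0,1}  => 0  4->0 ok
  [9] y  {3,4}  => 4  0->4 ok
  [10] y  {3,4}  => 3  4->3 ok
  [11] y  {3,4}  => 3  3->3 ok
  [12] x  {2}  => 2  3->2 ok
  [13] y  {3,4}  => 4  2->4 ok
  [14] z  {0,1}  => 0  4->0 ok

0,1,3,4,0,4,3,4,0,4,3,3,2,4,0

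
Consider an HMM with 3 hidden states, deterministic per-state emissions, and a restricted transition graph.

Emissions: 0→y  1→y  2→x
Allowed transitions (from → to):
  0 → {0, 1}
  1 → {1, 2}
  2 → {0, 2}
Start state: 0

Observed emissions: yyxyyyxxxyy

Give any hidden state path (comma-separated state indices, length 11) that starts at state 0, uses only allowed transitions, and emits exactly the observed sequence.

  pos 0: y in {0,1}, choose 0; start
  pos 1: y in {0,1}, choose 1; 0->1 ok
  pos 2: x in {2}, choose 2; 1->2 ok
  pos 3: y in {0,1}, choose 0; 2->0 ok
  pos 4: y in {0,1}, choose 1; 0->1 ok
  pos 5: y in {0,1}, choose 1; 1->1 ok
  pos 6: x in {2}, choose 2; 1->2 ok
  pos 7: x in {2}, choose 2; 2->2 ok
  pos 8: x in {2}, choose 2; 2->2 ok
  pos 9: y in {0,1}, choose 0; 2->0 ok
  pos 10: y in {0,1}, choose 0; 0->0 ok

0,1,2,0,1,1,2,2,2,0,0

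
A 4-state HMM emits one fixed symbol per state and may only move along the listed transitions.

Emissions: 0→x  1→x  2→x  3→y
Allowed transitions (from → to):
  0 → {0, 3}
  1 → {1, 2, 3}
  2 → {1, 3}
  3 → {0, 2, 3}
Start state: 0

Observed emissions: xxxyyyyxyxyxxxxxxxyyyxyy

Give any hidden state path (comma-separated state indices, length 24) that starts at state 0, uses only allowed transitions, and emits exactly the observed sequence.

0,0,0,3,3,3,3,0,3,2,3,2,1,2,1,1,1,1,3,3,3,2,3,3

  t0 'x' -> {0,1,2}, take 0 (start)
  t1 'x' -> {0,1,2}, take 0 (0->0 ok)
  t2 'x' -> {0,1,2}, take 0 (0->0 ok)
  t3 'y' -> {3}, take 3 (0->3 ok)
  t4 'y' -> {3}, take 3 (3->3 ok)
  t5 'y' -> {3}, take 3 (3->3 ok)
  t6 'y' -> {3}, take 3 (3->3 ok)
  t7 'x' -> {0,1,2}, take 0 (3->0 ok)
  t8 'y' -> {3}, take 3 (0->3 ok)
  t9 'x' -> {0,1,2}, take 2 (3->2 ok)
  t10 'y' -> {3}, take 3 (2->3 ok)
  t11 'x' -> {0,1,2}, take 2 (3->2 ok)
  t12 'x' -> {0,1,2}, take 1 (2->1 ok)
  t13 'x' -> {0,1,2}, take 2 (1->2 ok)
  t14 'x' -> {0,1,2}, take 1 (2->1 ok)
  t15 'x' -> {0,1,2}, take 1 (1->1 ok)
  t16 'x' -> {0,1,2}, take 1 (1->1 ok)
  t17 'x' -> {0,1,2}, take 1 (1->1 ok)
  t18 'y' -> {3}, take 3 (1->3 ok)
  t19 'y' -> {3}, take 3 (3->3 ok)
  t20 'y' -> {3}, take 3 (3->3 ok)
  t21 'x' -> {0,1,2}, take 2 (3->2 ok)
  t22 'y' -> {3}, take 3 (2->3 ok)
  t23 'y' -> {3}, take 3 (3->3 ok)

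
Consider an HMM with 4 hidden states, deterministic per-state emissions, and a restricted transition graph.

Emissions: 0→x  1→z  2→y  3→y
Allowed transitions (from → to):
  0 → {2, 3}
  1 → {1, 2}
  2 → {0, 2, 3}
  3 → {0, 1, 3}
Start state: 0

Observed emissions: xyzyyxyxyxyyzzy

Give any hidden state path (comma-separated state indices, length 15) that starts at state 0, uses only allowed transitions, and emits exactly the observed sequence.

  pos 0: x in {0}, choose 0; start
  pos 1: y in {2,3}, choose 3; 0->3 ok
  pos 2: z in {1}, choose 1; 3->1 ok
  pos 3: y in {2,3}, choose 2; 1->2 ok
  pos 4: y in {2,3}, choose 2; 2->2 ok
  pos 5: x in {0}, choose 0; 2->0 ok
  pos 6: y in {2,3}, choose 3; 0->3 ok
  pos 7: x in {0}, choose 0; 3->0 ok
  pos 8: y in {2,3}, choose 2; 0->2 ok
  pos 9: x in {0}, choose 0; 2->0 ok
  pos 10: y in {2,3}, choose 2; 0->2 ok
  pos 11: y in {2,3}, choose 3; 2->3 ok
  pos 12: z in {1}, choose 1; 3->1 ok
  pos 13: z in {1}, choose 1; 1->1 ok
  pos 14: y in {2,3}, choose 2; 1->2 ok

0,3,1,2,2,0,3,0,2,0,2,3,1,1,2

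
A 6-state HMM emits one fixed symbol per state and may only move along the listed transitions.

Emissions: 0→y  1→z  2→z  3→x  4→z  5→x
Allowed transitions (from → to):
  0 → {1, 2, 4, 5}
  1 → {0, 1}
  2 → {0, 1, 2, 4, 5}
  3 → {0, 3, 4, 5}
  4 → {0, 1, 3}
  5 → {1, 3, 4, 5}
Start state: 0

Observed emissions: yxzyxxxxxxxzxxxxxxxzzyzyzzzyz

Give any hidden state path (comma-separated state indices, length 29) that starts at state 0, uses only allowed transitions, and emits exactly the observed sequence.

  [0] y  {0}  => 0  start
  [1] x  {3,5}  => 5  0->5 ok
  [2] z  {1,2,4}  => 1  5->1 ok
  [3] y  {0}  => 0  1->0 ok
  [4] x  {3,5}  => 5  0->5 ok
  [5] x  {3,5}  => 5  5->5 ok
  [6] x  {3,5}  => 3  5->3 ok
  [7] x  {3,5}  => 3  3->3 ok
  [8] x  {3,5}  => 3  3->3 ok
  [9] x  {3,5}  => 5  3->5 ok
  [10] x  {3,5}  => 5  5->5 ok
  [11] z  {1,2,4}  => 4  5->4 ok
  [12] x  {3,5}  => 3  4->3 ok
  [13] x  {3,5}  => 3  3->3 ok
  [14] x  {3,5}  => 5  3->5 ok
  [15] x  {3,5}  => 5  5->5 ok
  [16] x  {3,5}  => 5  5->5 ok
  [17] x  {3,5}  => 3  5->3 ok
  [18] x  {3,5}  => 5  3->5 ok
  [19] z  {1,2,4}  => 4  5->4 ok
  [20] z  {1,2,4}  => 1  4->1 ok
  [21] y  {0}  => 0  1->0 ok
  [22] z  {1,2,4}  => 1  0->1 ok
  [23] y  {0}  => 0  1->0 ok
  [24] z  {1,2,4}  => 1  0->1 ok
  [25] z  {1,2,4}  => 1  1->1 ok
  [26] z  {1,2,4}  => 1  1->1 ok
  [27] y  {0}  => 0  1->0 ok
  [28] z  {1,2,4}  => 4  0->4 ok

0,5,1,0,5,5,3,3,3,5,5,4,3,3,5,5,5,3,5,4,1,0,1,0,1,1,1,0,4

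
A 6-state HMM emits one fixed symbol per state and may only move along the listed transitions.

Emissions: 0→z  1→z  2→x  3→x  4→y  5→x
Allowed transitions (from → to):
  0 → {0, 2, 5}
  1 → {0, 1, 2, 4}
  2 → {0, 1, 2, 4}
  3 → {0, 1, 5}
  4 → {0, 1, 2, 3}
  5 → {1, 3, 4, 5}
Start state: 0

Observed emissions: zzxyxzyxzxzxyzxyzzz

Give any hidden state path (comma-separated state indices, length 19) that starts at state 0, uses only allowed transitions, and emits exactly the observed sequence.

  [0] z  {0,1}  => 0  start
  [1] z  {0,1}  => 0  0->0 ok
  [2] x  {2,3,5}  => 2  0->2 ok
  [3] y  {4}  => 4  2->4 ok
  [4] x  {2,3,5}  => 3  4->3 ok
  [5] z  {0,1}  => 1  3->1 ok
  [6] y  {4}  => 4  1->4 ok
  [7] x  {2,3,5}  => 2  4->2 ok
  [8] z  {0,1}  => 1  2->1 ok
  [9] x  {2,3,5}  => 2  1->2 ok
  [10] z  {0,1}  => 1  2->1 ok
  [11] x  {2,3,5}  => 2  1->2 ok
  [12] y  {4}  => 4  2->4 ok
  [13] z  {0,1}  => 0  4->0 ok
  [14] x  {2,3,5}  => 5  0->5 ok
  [15] y  {4}  => 4  5->4 ok
  [16] z  {0,1}  => 0  4->0 ok
  [17] z  {0,1}  => 0  0->0 ok
  [18] z  {0,1}  => 0  0->0 ok

0,0,2,4,3,1,4,2,1,2,1,2,4,0,5,4,0,0,0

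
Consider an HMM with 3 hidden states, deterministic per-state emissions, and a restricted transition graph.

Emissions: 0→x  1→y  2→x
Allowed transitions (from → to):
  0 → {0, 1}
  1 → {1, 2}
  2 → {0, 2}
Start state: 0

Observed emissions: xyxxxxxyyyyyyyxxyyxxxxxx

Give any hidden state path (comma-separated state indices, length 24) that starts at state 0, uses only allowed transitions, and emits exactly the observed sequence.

0,1,2,2,2,0,0,1,1,1,1,1,1,1,2,0,1,1,2,2,2,2,2,0

  t0 'x' -> {0,2}, take 0 (start)
  t1 'y' -> {1}, take 1 (0->1 ok)
  t2 'x' -> {0,2}, take 2 (1->2 ok)
  t3 'x' -> {0,2}, take 2 (2->2 ok)
  t4 'x' -> {0,2}, take 2 (2->2 ok)
  t5 'x' -> {0,2}, take 0 (2->0 ok)
  t6 'x' -> {0,2}, take 0 (0->0 ok)
  t7 'y' -> {1}, take 1 (0->1 ok)
  t8 'y' -> {1}, take 1 (1->1 ok)
  t9 'y' -> {1}, take 1 (1->1 ok)
  t10 'y' -> {1}, take 1 (1->1 ok)
  t11 'y' -> {1}, take 1 (1->1 ok)
  t12 'y' -> {1}, take 1 (1->1 ok)
  t13 'y' -> {1}, take 1 (1->1 ok)
  t14 'x' -> {0,2}, take 2 (1->2 ok)
  t15 'x' -> {0,2}, take 0 (2->0 ok)
  t16 'y' -> {1}, take 1 (0->1 ok)
  t17 'y' -> {1}, take 1 (1->1 ok)
  t18 'x' -> {0,2}, take 2 (1->2 ok)
  t19 'x' -> {0,2}, take 2 (2->2 ok)
  t20 'x' -> {0,2}, take 2 (2->2 ok)
  t21 'x' -> {0,2}, take 2 (2->2 ok)
  t22 'x' -> {0,2}, take 2 (2->2 ok)
  t23 'x' -> {0,2}, take 0 (2->0 ok)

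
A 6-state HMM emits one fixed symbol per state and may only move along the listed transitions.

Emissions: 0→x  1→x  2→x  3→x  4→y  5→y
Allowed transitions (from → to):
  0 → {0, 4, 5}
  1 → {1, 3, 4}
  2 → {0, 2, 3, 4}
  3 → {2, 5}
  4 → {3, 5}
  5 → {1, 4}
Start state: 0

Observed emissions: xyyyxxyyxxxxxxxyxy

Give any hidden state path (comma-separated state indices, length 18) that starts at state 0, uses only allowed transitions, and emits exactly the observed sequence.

  pos 0: x in {0,1,2,3}, choose 0; start
  pos 1: y in {4,5}, choose 4; 0->4 ok
  pos 2: y in {4,5}, choose 5; 4->5 ok
  pos 3: y in {4,5}, choose 4; 5->4 ok
  pos 4: x in {0,1,2,3}, choose 3; 4->3 ok
  pos 5: x in {0,1,2,3}, choose 2; 3->2 ok
  pos 6: y in {4,5}, choose 4; 2->4 ok
  pos 7: y in {4,5}, choose 5; 4->5 ok
  pos 8: x in {0,1,2,3}, choose 1; 5->1 ok
  pos 9: x in {0,1,2,3}, choose 1; 1->1 ok
  pos 10: x in {0,1,2,3}, choose 1; 1->1 ok
  pos 11: x in {0,1,2,3}, choose 1; 1->1 ok
  pos 12: x in {0,1,2,3}, choose 3; 1->3 ok
  pos 13: x in {0,1,2,3}, choose 2; 3->2 ok
  pos 14: x in {0,1,2,3}, choose 3; 2->3 ok
  pos 15: y in {4,5}, choose 5; 3->5 ok
  pos 16: x in {0,1,2,3}, choose 1; 5->1 ok
  pos 17: y in {4,5}, choose 4; 1->4 ok

0,4,5,4,3,2,4,5,1,1,1,1,3,2,3,5,1,4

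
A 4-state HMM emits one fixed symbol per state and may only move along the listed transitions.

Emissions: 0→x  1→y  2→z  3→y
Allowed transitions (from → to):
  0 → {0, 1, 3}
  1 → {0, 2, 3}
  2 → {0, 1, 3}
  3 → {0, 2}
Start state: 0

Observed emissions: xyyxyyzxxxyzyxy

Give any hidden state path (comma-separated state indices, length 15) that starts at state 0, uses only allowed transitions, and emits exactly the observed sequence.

  0: obs=x cand={0} pick 0 [start]
  1: obs=y cand={1,3} pick 1 [0->1 ok]
  2: obs=y cand={1,3} pick 3 [1->3 ok]
  3: obs=x cand={0} pick 0 [3->0 ok]
  4: obs=y cand={1,3} pick 1 [0->1 ok]
  5: obs=y cand={1,3} pick 3 [1->3 ok]
  6: obs=z cand={2} pick 2 [3->2 ok]
  7: obs=x cand={0} pick 0 [2->0 ok]
  8: obs=x cand={0} pick 0 [0->0 ok]
  9: obs=x cand={0} pick 0 [0->0 ok]
  10: obs=y cand={1,3} pick 1 [0->1 ok]
  11: obs=z cand={2} pick 2 [1->2 ok]
  12: obs=y cand={1,3} pick 3 [2->3 ok]
  13: obs=x cand={0} pick 0 [3->0 ok]
  14: obs=y cand={1,3} pick 3 [0->3 ok]

0,1,3,0,1,3,2,0,0,0,1,2,3,0,3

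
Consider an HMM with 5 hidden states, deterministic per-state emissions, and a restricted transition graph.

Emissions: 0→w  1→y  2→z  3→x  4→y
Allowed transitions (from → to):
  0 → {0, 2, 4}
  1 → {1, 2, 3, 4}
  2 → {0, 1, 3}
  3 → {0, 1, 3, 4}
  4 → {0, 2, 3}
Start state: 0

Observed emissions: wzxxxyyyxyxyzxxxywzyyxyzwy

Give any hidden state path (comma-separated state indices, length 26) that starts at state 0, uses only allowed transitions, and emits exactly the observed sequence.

  pos 0: w in {0}, choose 0; start
  pos 1: z in {2}, choose 2; 0->2 ok
  pos 2: x in {3}, choose 3; 2->3 ok
  pos 3: x in {3}, choose 3; 3->3 ok
  pos 4: x in {3}, choose 3; 3->3 ok
  pos 5: y in {1,4}, choose 1; 3->1 ok
  pos 6: y in {1,4}, choose 1; 1->1 ok
  pos 7: y in {1,4}, choose 4; 1->4 ok
  pos 8: x in {3}, choose 3; 4->3 ok
  pos 9: y in {1,4}, choose 4; 3->4 ok
  pos 10: x in {3}, choose 3; 4->3 ok
  pos 11: y in {1,4}, choose 4; 3->4 ok
  pos 12: z in {2}, choose 2; 4->2 ok
  pos 13: x in {3}, choose 3; 2->3 ok
  pos 14: x in {3}, choose 3; 3->3 ok
  pos 15: x in {3}, choose 3; 3->3 ok
  pos 16: y in {1,4}, choose 4; 3->4 ok
  pos 17: w in {0}, choose 0; 4->0 ok
  pos 18: z in {2}, choose 2; 0->2 ok
  pos 19: y in {1,4}, choose 1; 2->1 ok
  pos 20: y in {1,4}, choose 1; 1->1 ok
  pos 21: x in {3}, choose 3; 1->3 ok
  pos 22: y in {1,4}, choose 4; 3->4 ok
  pos 23: z in {2}, choose 2; 4->2 ok
  pos 24: w in {0}, choose 0; 2->0 ok
  pos 25: y in {1,4}, choose 4; 0->4 ok

0,2,3,3,3,1,1,4,3,4,3,4,2,3,3,3,4,0,2,1,1,3,4,2,0,4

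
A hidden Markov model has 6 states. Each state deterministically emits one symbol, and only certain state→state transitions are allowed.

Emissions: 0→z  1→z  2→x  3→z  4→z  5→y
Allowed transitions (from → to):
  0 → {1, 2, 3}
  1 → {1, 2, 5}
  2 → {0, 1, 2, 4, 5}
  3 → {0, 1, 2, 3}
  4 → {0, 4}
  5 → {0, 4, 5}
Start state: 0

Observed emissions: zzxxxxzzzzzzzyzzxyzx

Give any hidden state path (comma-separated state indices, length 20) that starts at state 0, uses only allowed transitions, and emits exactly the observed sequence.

  [0] z  {0,1,3,4}  => 0  start
  [1] z  {0,1,3,4}  => 1  0->1 ok
  [2] x  {2}  => 2  1->2 ok
  [3] x  {2}  => 2  2->2 ok
  [4] x  {2}  => 2  2->2 ok
  [5] x  {2}  => 2  2->2 ok
  [6] z  {0,1,3,4}  => 4  2->4 ok
  [7] z  {0,1,3,4}  => 0  4->0 ok
  [8] z  {0,1,3,4}  => 3  0->3 ok
  [9] z  {0,1,3,4}  => 3  3->3 ok
  [10] z  {0,1,3,4}  => 0  3->0 ok
  [11] z  {0,1,3,4}  => 1  0->1 ok
  [12] z  {0,1,3,4}  => 1  1->1 ok
  [13] y  {5}  => 5  1->5 ok
  [14] z  {0,1,3,4}  => 4  5->4 ok
  [15] z  {0,1,3,4}  => 0  4->0 ok
  [16] x  {2}  => 2  0->2 ok
  [17] y  {5}  => 5  2->5 ok
  [18] z  {0,1,3,4}  => 0  5->0 ok
  [19] x  {2}  => 2  0->2 ok

0,1,2,2,2,2,4,0,3,3,0,1,1,5,4,0,2,5,0,2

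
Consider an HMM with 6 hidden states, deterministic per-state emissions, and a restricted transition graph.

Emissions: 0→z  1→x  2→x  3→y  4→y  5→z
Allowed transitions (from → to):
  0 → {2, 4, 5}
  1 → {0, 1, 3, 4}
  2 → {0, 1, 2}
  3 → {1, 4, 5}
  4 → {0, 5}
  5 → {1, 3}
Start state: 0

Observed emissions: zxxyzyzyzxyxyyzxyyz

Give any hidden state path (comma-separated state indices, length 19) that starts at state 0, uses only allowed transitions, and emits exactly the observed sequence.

0,2,1,4,0,4,5,3,5,1,3,1,3,4,5,1,3,4,5

  t0 'z' -> {0,5}, take 0 (start)
  t1 'x' -> {1,2}, take 2 (0->2 ok)
  t2 'x' -> {1,2}, take 1 (2->1 ok)
  t3 'y' -> {3,4}, take 4 (1->4 ok)
  t4 'z' -> {0,5}, take 0 (4->0 ok)
  t5 'y' -> {3,4}, take 4 (0->4 ok)
  t6 'z' -> {0,5}, take 5 (4->5 ok)
  t7 'y' -> {3,4}, take 3 (5->3 ok)
  t8 'z' -> {0,5}, take 5 (3->5 ok)
  t9 'x' -> {1,2}, take 1 (5->1 ok)
  t10 'y' -> {3,4}, take 3 (1->3 ok)
  t11 'x' -> {1,2}, take 1 (3->1 ok)
  t12 'y' -> {3,4}, take 3 (1->3 ok)
  t13 'y' -> {3,4}, take 4 (3->4 ok)
  t14 'z' -> {0,5}, take 5 (4->5 ok)
  t15 'x' -> {1,2}, take 1 (5->1 ok)
  t16 'y' -> {3,4}, take 3 (1->3 ok)
  t17 'y' -> {3,4}, take 4 (3->4 ok)
  t18 'z' -> {0,5}, take 5 (4->5 ok)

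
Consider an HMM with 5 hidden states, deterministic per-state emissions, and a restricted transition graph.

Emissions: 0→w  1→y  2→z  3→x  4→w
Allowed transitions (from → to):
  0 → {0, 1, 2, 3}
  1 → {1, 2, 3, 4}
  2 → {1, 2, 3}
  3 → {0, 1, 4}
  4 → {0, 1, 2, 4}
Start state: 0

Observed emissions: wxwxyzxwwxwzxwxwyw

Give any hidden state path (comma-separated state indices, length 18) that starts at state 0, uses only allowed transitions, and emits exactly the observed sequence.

  t0 'w' -> {0,4}, take 0 (start)
  t1 'x' -> {3}, take 3 (0->3 ok)
  t2 'w' -> {0,4}, take 0 (3->0 ok)
  t3 'x' -> {3}, take 3 (0->3 ok)
  t4 'y' -> {1}, take 1 (3->1 ok)
  t5 'z' -> {2}, take 2 (1->2 ok)
  t6 'x' -> {3}, take 3 (2->3 ok)
  t7 'w' -> {0,4}, take 4 (3->4 ok)
  t8 'w' -> {0,4}, take 0 (4->0 ok)
  t9 'x' -> {3}, take 3 (0->3 ok)
  t10 'w' -> {0,4}, take 0 (3->0 ok)
  t11 'z' -> {2}, take 2 (0->2 ok)
  t12 'x' -> {3}, take 3 (2->3 ok)
  t13 'w' -> {0,4}, take 0 (3->0 ok)
  t14 'x' -> {3}, take 3 (0->3 ok)
  t15 'w' -> {0,4}, take 4 (3->4 ok)
  t16 'y' -> {1}, take 1 (4->1 ok)
  t17 'w' -> {0,4}, take 4 (1->4 ok)

0,3,0,3,1,2,3,4,0,3,0,2,3,0,3,4,1,4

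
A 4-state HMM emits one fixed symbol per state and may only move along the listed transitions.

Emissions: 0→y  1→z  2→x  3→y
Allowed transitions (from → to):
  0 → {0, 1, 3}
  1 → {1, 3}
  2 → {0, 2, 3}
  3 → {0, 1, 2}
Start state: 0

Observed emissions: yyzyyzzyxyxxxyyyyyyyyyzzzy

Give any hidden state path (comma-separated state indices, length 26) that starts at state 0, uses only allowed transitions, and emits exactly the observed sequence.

  [0] y  {0,3}  => 0  start
  [1] y  {0,3}  => 3  0->3 ok
  [2] z  {1}  => 1  3->1 ok
  [3] y  {0,3}  => 3  1->3 ok
  [4] y  {0,3}  => 0  3->0 ok
  [5] z  {1}  => 1  0->1 ok
  [6] z  {1}  => 1  1->1 ok
  [7] y  {0,3}  => 3  1->3 ok
  [8] x  {2}  => 2  3->2 ok
  [9] y  {0,3}  => 3  2->3 ok
  [10] x  {2}  => 2  3->2 ok
  [11] x  {2}  => 2  2->2 ok
  [12] x  {2}  => 2  2->2 ok
  [13] y  {0,3}  => 0  2->0 ok
  [14] y  {0,3}  => 0  0->0 ok
  [15] y  {0,3}  => 0  0->0 ok
  [16] y  {0,3}  => 0  0->0 ok
  [17] y  {0,3}  => 0  0->0 ok
  [18] y  {0,3}  => 3  0->3 ok
  [19] y  {0,3}  => 0  3->0 ok
  [20] y  {0,3}  => 0  0->0 ok
  [21] y  {0,3}  => 0  0->0 ok
  [22] z  {1}  => 1  0->1 ok
  [23] z  {1}  => 1  1->1 ok
  [24] z  {1}  => 1  1->1 ok
  [25] y  {0,3}  => 3  1->3 ok

0,3,1,3,0,1,1,3,2,3,2,2,2,0,0,0,0,0,3,0,0,0,1,1,1,3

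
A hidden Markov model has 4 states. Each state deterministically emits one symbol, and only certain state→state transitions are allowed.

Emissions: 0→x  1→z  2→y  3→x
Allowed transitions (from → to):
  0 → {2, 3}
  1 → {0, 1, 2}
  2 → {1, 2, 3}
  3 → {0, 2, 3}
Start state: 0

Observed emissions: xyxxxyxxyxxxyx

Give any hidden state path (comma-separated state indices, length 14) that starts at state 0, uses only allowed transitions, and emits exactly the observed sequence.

0,2,3,3,0,2,3,0,2,3,3,0,2,3

  pos 0: x in {0,3}, choose 0; start
  pos 1: y in {2}, choose 2; 0->2 ok
  pos 2: x in {0,3}, choose 3; 2->3 ok
  pos 3: x in {0,3}, choose 3; 3->3 ok
  pos 4: x in {0,3}, choose 0; 3->0 ok
  pos 5: y in {2}, choose 2; 0->2 ok
  pos 6: x in {0,3}, choose 3; 2->3 ok
  pos 7: x in {0,3}, choose 0; 3->0 ok
  pos 8: y in {2}, choose 2; 0->2 ok
  pos 9: x in {0,3}, choose 3; 2->3 ok
  pos 10: x in {0,3}, choose 3; 3->3 ok
  pos 11: x in {0,3}, choose 0; 3->0 ok
  pos 12: y in {2}, choose 2; 0->2 ok
  pos 13: x in {0,3}, choose 3; 2->3 ok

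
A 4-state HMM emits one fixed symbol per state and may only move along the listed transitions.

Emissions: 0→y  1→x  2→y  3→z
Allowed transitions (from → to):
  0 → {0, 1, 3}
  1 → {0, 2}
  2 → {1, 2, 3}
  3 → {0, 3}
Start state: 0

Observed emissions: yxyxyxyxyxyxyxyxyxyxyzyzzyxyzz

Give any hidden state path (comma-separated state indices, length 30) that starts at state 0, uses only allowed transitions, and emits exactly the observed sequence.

0,1,0,1,0,1,0,1,2,1,0,1,2,1,0,1,2,1,0,1,2,3,0,3,3,0,1,0,3,3

  pos 0: y in {0,2}, choose 0; start
  pos 1: x in {1}, choose 1; 0->1 ok
  pos 2: y in {0,2}, choose 0; 1->0 ok
  pos 3: x in {1}, choose 1; 0->1 ok
  pos 4: y in {0,2}, choose 0; 1->0 ok
  pos 5: x in {1}, choose 1; 0->1 ok
  pos 6: y in {0,2}, choose 0; 1->0 ok
  pos 7: x in {1}, choose 1; 0->1 ok
  pos 8: y in {0,2}, choose 2; 1->2 ok
  pos 9: x in {1}, choose 1; 2->1 ok
  pos 10: y in {0,2}, choose 0; 1->0 ok
  pos 11: x in {1}, choose 1; 0->1 ok
  pos 12: y in {0,2}, choose 2; 1->2 ok
  pos 13: x in {1}, choose 1; 2->1 ok
  pos 14: y in {0,2}, choose 0; 1->0 ok
  pos 15: x in {1}, choose 1; 0->1 ok
  pos 16: y in {0,2}, choose 2; 1->2 ok
  pos 17: x in {1}, choose 1; 2->1 ok
  pos 18: y in {0,2}, choose 0; 1->0 ok
  pos 19: x in {1}, choose 1; 0->1 ok
  pos 20: y in {0,2}, choose 2; 1->2 ok
  pos 21: z in {3}, choose 3; 2->3 ok
  pos 22: y in {0,2}, choose 0; 3->0 ok
  pos 23: z in {3}, choose 3; 0->3 ok
  pos 24: z in {3}, choose 3; 3->3 ok
  pos 25: y in {0,2}, choose 0; 3->0 ok
  pos 26: x in {1}, choose 1; 0->1 ok
  pos 27: y in {0,2}, choose 0; 1->0 ok
  pos 28: z in {3}, choose 3; 0->3 ok
  pos 29: z in {3}, choose 3; 3->3 ok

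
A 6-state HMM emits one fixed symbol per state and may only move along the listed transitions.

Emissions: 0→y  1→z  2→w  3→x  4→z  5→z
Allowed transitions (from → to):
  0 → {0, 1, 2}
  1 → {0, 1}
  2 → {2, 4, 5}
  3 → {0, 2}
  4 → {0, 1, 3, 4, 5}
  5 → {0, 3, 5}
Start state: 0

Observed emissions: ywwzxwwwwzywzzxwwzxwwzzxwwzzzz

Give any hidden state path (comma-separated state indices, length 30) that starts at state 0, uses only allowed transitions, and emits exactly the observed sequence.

0,2,2,4,3,2,2,2,2,5,0,2,4,4,3,2,2,5,3,2,2,5,5,3,2,2,4,4,4,4

  [0] y  {0}  => 0  start
  [1] w  {2}  => 2  0->2 ok
  [2] w  {2}  => 2  2->2 ok
  [3] z  {1,4,5}  => 4  2->4 ok
  [4] x  {3}  => 3  4->3 ok
  [5] w  {2}  => 2  3->2 ok
  [6] w  {2}  => 2  2->2 ok
  [7] w  {2}  => 2  2->2 ok
  [8] w  {2}  => 2  2->2 ok
  [9] z  {1,4,5}  => 5  2->5 ok
  [10] y  {0}  => 0  5->0 ok
  [11] w  {2}  => 2  0->2 ok
  [12] z  {1,4,5}  => 4  2->4 ok
  [13] z  {1,4,5}  => 4  4->4 ok
  [14] x  {3}  => 3  4->3 ok
  [15] w  {2}  => 2  3->2 ok
  [16] w  {2}  => 2  2->2 ok
  [17] z  {1,4,5}  => 5  2->5 ok
  [18] x  {3}  => 3  5->3 ok
  [19] w  {2}  => 2  3->2 ok
  [20] w  {2}  => 2  2->2 ok
  [21] z  {1,4,5}  => 5  2->5 ok
  [22] z  {1,4,5}  => 5  5->5 ok
  [23] x  {3}  => 3  5->3 ok
  [24] w  {2}  => 2  3->2 ok
  [25] w  {2}  => 2  2->2 ok
  [26] z  {1,4,5}  => 4  2->4 ok
  [27] z  {1,4,5}  => 4  4->4 ok
  [28] z  {1,4,5}  => 4  4->4 ok
  [29] z  {1,4,5}  => 4  4->4 ok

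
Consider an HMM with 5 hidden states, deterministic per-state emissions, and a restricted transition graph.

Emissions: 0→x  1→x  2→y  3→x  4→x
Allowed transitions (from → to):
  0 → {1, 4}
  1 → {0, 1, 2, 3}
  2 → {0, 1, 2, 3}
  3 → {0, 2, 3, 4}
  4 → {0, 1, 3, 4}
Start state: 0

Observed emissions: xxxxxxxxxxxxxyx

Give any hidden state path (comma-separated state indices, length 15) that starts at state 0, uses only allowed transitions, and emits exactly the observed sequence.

  [0] x  {0,1,3,4}  => 0  start
  [1] x  {0,1,3,4}  => 1  0->1 ok
  [2] x  {0,1,3,4}  => 3  1->3 ok
  [3] x  {0,1,3,4}  => 3  3->3 ok
  [4] x  {0,1,3,4}  => 4  3->4 ok
  [5] x  {0,1,3,4}  => 1  4->1 ok
  [6] x  {0,1,3,4}  => 0  1->0 ok
  [7] x  {0,1,3,4}  => 1  0->1 ok
  [8] x  {0,1,3,4}  => 1  1->1 ok
  [9] x  {0,1,3,4}  => 3  1->3 ok
  [10] x  {0,1,3,4}  => 4  3->4 ok
  [11] x  {0,1,3,4}  => 1  4->1 ok
  [12] x  {0,1,3,4}  => 1  1->1 ok
  [13] y  {2}  => 2  1->2 ok
  [14] x  {0,1,3,4}  => 1  2->1 ok

0,1,3,3,4,1,0,1,1,3,4,1,1,2,1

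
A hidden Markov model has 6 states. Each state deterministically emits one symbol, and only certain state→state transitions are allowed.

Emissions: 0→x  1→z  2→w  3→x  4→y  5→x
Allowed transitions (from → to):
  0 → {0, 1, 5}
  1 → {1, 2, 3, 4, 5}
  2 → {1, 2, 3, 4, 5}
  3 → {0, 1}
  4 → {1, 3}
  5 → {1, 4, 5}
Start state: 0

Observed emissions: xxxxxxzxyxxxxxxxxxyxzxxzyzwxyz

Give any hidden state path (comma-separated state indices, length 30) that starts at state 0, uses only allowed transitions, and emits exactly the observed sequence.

0,0,0,0,5,5,1,5,4,3,0,0,0,0,0,0,0,5,4,3,1,3,0,1,4,1,2,5,4,1

  pos 0: x in {0,3,5}, choose 0; start
  pos 1: x in {0,3,5}, choose 0; 0->0 ok
  pos 2: x in {0,3,5}, choose 0; 0->0 ok
  pos 3: x in {0,3,5}, choose 0; 0->0 ok
  pos 4: x in {0,3,5}, choose 5; 0->5 ok
  pos 5: x in {0,3,5}, choose 5; 5->5 ok
  pos 6: z in {1}, choose 1; 5->1 ok
  pos 7: x in {0,3,5}, choose 5; 1->5 ok
  pos 8: y in {4}, choose 4; 5->4 ok
  pos 9: x in {0,3,5}, choose 3; 4->3 ok
  pos 10: x in {0,3,5}, choose 0; 3->0 ok
  pos 11: x in {0,3,5}, choose 0; 0->0 ok
  pos 12: x in {0,3,5}, choose 0; 0->0 ok
  pos 13: x in {0,3,5}, choose 0; 0->0 ok
  pos 14: x in {0,3,5}, choose 0; 0->0 ok
  pos 15: x in {0,3,5}, choose 0; 0->0 ok
  pos 16: x in {0,3,5}, choose 0; 0->0 ok
  pos 17: x in {0,3,5}, choose 5; 0->5 ok
  pos 18: y in {4}, choose 4; 5->4 ok
  pos 19: x in {0,3,5}, choose 3; 4->3 ok
  pos 20: z in {1}, choose 1; 3->1 ok
  pos 21: x in {0,3,5}, choose 3; 1->3 ok
  pos 22: x in {0,3,5}, choose 0; 3->0 ok
  pos 23: z in {1}, choose 1; 0->1 ok
  pos 24: y in {4}, choose 4; 1->4 ok
  pos 25: z in {1}, choose 1; 4->1 ok
  pos 26: w in {2}, choose 2; 1->2 ok
  pos 27: x in {0,3,5}, choose 5; 2->5 ok
  pos 28: y in {4}, choose 4; 5->4 ok
  pos 29: z in {1}, choose 1; 4->1 ok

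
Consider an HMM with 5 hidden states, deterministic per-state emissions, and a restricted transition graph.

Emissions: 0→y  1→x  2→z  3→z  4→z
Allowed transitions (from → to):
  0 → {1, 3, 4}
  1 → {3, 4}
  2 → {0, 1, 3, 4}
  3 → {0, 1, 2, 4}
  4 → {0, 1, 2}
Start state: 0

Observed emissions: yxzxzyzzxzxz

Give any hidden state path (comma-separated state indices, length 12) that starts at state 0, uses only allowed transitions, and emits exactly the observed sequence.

0,1,4,1,3,0,4,2,1,3,1,3

  pos 0: y in {0}, choose 0; start
  pos 1: x in {1}, choose 1; 0->1 ok
  pos 2: z in {2,3,4}, choose 4; 1->4 ok
  pos 3: x in {1}, choose 1; 4->1 ok
  pos 4: z in {2,3,4}, choose 3; 1->3 ok
  pos 5: y in {0}, choose 0; 3->0 ok
  pos 6: z in {2,3,4}, choose 4; 0->4 ok
  pos 7: z in {2,3,4}, choose 2; 4->2 ok
  pos 8: x in {1}, choose 1; 2->1 ok
  pos 9: z in {2,3,4}, choose 3; 1->3 ok
  pos 10: x in {1}, choose 1; 3->1 ok
  pos 11: z in {2,3,4}, choose 3; 1->3 ok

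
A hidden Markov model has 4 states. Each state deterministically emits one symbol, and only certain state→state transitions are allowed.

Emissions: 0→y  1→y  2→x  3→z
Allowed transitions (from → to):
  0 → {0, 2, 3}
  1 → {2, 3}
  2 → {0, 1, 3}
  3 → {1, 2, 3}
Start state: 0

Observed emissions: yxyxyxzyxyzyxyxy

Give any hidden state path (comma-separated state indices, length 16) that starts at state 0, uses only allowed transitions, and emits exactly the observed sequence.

0,2,1,2,1,2,3,1,2,0,3,1,2,1,2,0

  [0] y  {0,1}  => 0  start
  [1] x  {2}  => 2  0->2 ok
  [2] y  {0,1}  => 1  2->1 ok
  [3] x  {2}  => 2  1->2 ok
  [4] y  {0,1}  => 1  2->1 ok
  [5] x  {2}  => 2  1->2 ok
  [6] z  {3}  => 3  2->3 ok
  [7] y  {0,1}  => 1  3->1 ok
  [8] x  {2}  => 2  1->2 ok
  [9] y  {0,1}  => 0  2->0 ok
  [10] z  {3}  => 3  0->3 ok
  [11] y  {0,1}  => 1  3->1 ok
  [12] x  {2}  => 2  1->2 ok
  [13] y  {0,1}  => 1  2->1 ok
  [14] x  {2}  => 2  1->2 ok
  [15] y  {0,1}  => 0  2->0 ok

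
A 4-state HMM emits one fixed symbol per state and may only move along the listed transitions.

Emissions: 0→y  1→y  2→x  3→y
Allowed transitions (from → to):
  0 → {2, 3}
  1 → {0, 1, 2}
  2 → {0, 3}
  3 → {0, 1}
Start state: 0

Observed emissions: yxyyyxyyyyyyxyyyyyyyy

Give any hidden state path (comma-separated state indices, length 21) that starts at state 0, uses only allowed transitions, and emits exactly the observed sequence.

0,2,0,3,1,2,3,1,0,3,1,1,2,3,0,3,1,1,0,3,0

  pos 0: y in {0,1,3}, choose 0; start
  pos 1: x in {2}, choose 2; 0->2 ok
  pos 2: y in {0,1,3}, choose 0; 2->0 ok
  pos 3: y in {0,1,3}, choose 3; 0->3 ok
  pos 4: y in {0,1,3}, choose 1; 3->1 ok
  pos 5: x in {2}, choose 2; 1->2 ok
  pos 6: y in {0,1,3}, choose 3; 2->3 ok
  pos 7: y in {0,1,3}, choose 1; 3->1 ok
  pos 8: y in {0,1,3}, choose 0; 1->0 ok
  pos 9: y in {0,1,3}, choose 3; 0->3 ok
  pos 10: y in {0,1,3}, choose 1; 3->1 ok
  pos 11: y in {0,1,3}, choose 1; 1->1 ok
  pos 12: x in {2}, choose 2; 1->2 ok
  pos 13: y in {0,1,3}, choose 3; 2->3 ok
  pos 14: y in {0,1,3}, choose 0; 3->0 ok
  pos 15: y in {0,1,3}, choose 3; 0->3 ok
  pos 16: y in {0,1,3}, choose 1; 3->1 ok
  pos 17: y in {0,1,3}, choose 1; 1->1 ok
  pos 18: y in {0,1,3}, choose 0; 1->0 ok
  pos 19: y in {0,1,3}, choose 3; 0->3 ok
  pos 20: y in {0,1,3}, choose 0; 3->0 ok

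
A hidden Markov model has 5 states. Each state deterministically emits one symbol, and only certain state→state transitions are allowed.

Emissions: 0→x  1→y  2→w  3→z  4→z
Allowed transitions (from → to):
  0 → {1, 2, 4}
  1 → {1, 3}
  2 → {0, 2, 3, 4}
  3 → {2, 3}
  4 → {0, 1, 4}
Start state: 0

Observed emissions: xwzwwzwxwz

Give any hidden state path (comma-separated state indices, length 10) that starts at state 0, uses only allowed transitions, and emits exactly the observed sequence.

0,2,3,2,2,3,2,0,2,4

  [0] x  {0}  => 0  start
  [1] w  {2}  => 2  0->2 ok
  [2] z  {3,4}  => 3  2->3 ok
  [3] w  {2}  => 2  3->2 ok
  [4] w  {2}  => 2  2->2 ok
  [5] z  {3,4}  => 3  2->3 ok
  [6] w  {2}  => 2  3->2 ok
  [7] x  {0}  => 0  2->0 ok
  [8] w  {2}  => 2  0->2 ok
  [9] z  {3,4}  => 4  2->4 ok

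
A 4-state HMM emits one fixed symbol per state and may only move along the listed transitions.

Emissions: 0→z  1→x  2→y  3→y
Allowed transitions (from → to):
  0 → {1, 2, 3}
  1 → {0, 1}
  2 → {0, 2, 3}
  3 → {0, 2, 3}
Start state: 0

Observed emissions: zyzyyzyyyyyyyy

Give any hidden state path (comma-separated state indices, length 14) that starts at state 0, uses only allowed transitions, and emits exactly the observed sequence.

0,3,0,3,3,0,2,3,2,2,3,2,3,2

  [0] z  {0}  => 0  start
  [1] y  {2,3}  => 3  0->3 ok
  [2] z  {0}  => 0  3->0 ok
  [3] y  {2,3}  => 3  0->3 ok
  [4] y  {2,3}  => 3  3->3 ok
  [5] z  {0}  => 0  3->0 ok
  [6] y  {2,3}  => 2  0->2 ok
  [7] y  {2,3}  => 3  2->3 ok
  [8] y  {2,3}  => 2  3->2 ok
  [9] y  {2,3}  => 2  2->2 ok
  [10] y  {2,3}  => 3  2->3 ok
  [11] y  {2,3}  => 2  3->2 ok
  [12] y  {2,3}  => 3  2->3 ok
  [13] y  {2,3}  => 2  3->2 ok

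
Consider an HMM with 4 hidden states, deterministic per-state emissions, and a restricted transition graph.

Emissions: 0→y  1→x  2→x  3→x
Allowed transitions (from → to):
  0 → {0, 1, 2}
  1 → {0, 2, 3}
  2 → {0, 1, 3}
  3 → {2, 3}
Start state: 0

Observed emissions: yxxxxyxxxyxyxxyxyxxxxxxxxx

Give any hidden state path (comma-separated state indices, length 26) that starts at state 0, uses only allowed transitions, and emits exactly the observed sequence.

  [0] y  {0}  => 0  start
  [1] x  {1,2,3}  => 1  0->1 ok
  [2] x  {1,2,3}  => 2  1->2 ok
  [3] x  {1,2,3}  => 3  2->3 ok
  [4] x  {1,2,3}  => 2  3->2 ok
  [5] y  {0}  => 0  2->0 ok
  [6] x  {1,2,3}  => 2  0->2 ok
  [7] x  {1,2,3}  => 1  2->1 ok
  [8] x  {1,2,3}  => 2  1->2 ok
  [9] y  {0}  => 0  2->0 ok
  [10] x  {1,2,3}  => 2  0->2 ok
  [11] y  {0}  => 0  2->0 ok
  [12] x  {1,2,3}  => 1  0->1 ok
  [13] x  {1,2,3}  => 2  1->2 ok
  [14] y  {0}  => 0  2->0 ok
  [15] x  {1,2,3}  => 1  0->1 ok
  [16] y  {0}  => 0  1->0 ok
  [17] x  {1,2,3}  => 1  0->1 ok
  [18] x  {1,2,3}  => 3  1->3 ok
  [19] x  {1,2,3}  => 2  3->2 ok
  [20] x  {1,2,3}  => 3  2->3 ok
  [21] x  {1,2,3}  => 3  3->3 ok
  [22] x  {1,2,3}  => 2  3->2 ok
  [23] x  {1,2,3}  => 1  2->1 ok
  [24] x  {1,2,3}  => 3  1->3 ok
  [25] x  {1,2,3}  => 3  3->3 ok

0,1,2,3,2,0,2,1,2,0,2,0,1,2,0,1,0,1,3,2,3,3,2,1,3,3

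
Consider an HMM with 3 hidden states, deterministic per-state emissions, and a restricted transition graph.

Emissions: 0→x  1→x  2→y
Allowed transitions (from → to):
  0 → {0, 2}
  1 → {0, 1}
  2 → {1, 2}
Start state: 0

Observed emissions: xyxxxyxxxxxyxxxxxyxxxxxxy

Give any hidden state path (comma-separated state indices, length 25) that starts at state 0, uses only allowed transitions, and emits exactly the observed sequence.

0,2,1,1,0,2,1,0,0,0,0,2,1,1,1,0,0,2,1,1,1,1,0,0,2

  pos 0: x in {0,1}, choose 0; start
  pos 1: y in {2}, choose 2; 0->2 ok
  pos 2: x in {0,1}, choose 1; 2->1 ok
  pos 3: x in {0,1}, choose 1; 1->1 ok
  pos 4: x in {0,1}, choose 0; 1->0 ok
  pos 5: y in {2}, choose 2; 0->2 ok
  pos 6: x in {0,1}, choose 1; 2->1 ok
  pos 7: x in {0,1}, choose 0; 1->0 ok
  pos 8: x in {0,1}, choose 0; 0->0 ok
  pos 9: x in {0,1}, choose 0; 0->0 ok
  pos 10: x in {0,1}, choose 0; 0->0 ok
  pos 11: y in {2}, choose 2; 0->2 ok
  pos 12: x in {0,1}, choose 1; 2->1 ok
  pos 13: x in {0,1}, choose 1; 1->1 ok
  pos 14: x in {0,1}, choose 1; 1->1 ok
  pos 15: x in {0,1}, choose 0; 1->0 ok
  pos 16: x in {0,1}, choose 0; 0->0 ok
  pos 17: y in {2}, choose 2; 0->2 ok
  pos 18: x in {0,1}, choose 1; 2->1 ok
  pos 19: x in {0,1}, choose 1; 1->1 ok
  pos 20: x in {0,1}, choose 1; 1->1 ok
  pos 21: x in {0,1}, choose 1; 1->1 ok
  pos 22: x in {0,1}, choose 0; 1->0 ok
  pos 23: x in {0,1}, choose 0; 0->0 ok
  pos 24: y in {2}, choose 2; 0->2 ok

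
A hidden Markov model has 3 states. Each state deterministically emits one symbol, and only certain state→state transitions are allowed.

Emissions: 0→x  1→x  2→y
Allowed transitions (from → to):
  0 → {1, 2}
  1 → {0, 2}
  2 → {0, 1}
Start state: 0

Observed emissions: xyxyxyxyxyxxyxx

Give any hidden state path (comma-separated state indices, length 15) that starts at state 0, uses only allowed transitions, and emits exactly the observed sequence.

0,2,0,2,1,2,0,2,1,2,1,0,2,1,0

  t0 'x' -> {0,1}, take 0 (start)
  t1 'y' -> {2}, take 2 (0->2 ok)
  t2 'x' -> {0,1}, take 0 (2->0 ok)
  t3 'y' -> {2}, take 2 (0->2 ok)
  t4 'x' -> {0,1}, take 1 (2->1 ok)
  t5 'y' -> {2}, take 2 (1->2 ok)
  t6 'x' -> {0,1}, take 0 (2->0 ok)
  t7 'y' -> {2}, take 2 (0->2 ok)
  t8 'x' -> {0,1}, take 1 (2->1 ok)
  t9 'y' -> {2}, take 2 (1->2 ok)
  t10 'x' -> {0,1}, take 1 (2->1 ok)
  t11 'x' -> {0,1}, take 0 (1->0 ok)
  t12 'y' -> {2}, take 2 (0->2 ok)
  t13 'x' -> {0,1}, take 1 (2->1 ok)
  t14 'x' -> {0,1}, take 0 (1->0 ok)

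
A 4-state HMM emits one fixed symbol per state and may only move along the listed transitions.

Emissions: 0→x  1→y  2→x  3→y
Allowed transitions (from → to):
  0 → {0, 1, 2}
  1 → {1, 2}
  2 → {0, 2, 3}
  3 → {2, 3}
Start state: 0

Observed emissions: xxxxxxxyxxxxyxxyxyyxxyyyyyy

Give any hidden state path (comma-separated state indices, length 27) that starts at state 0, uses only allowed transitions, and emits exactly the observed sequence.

  [0] x  {0,2}  => 0  start
  [1] x  {0,2}  => 0  0->0 ok
  [2] x  {0,2}  => 2  0->2 ok
  [3] x  {0,2}  => 2  2->2 ok
  [4] x  {0,2}  => 0  2->0 ok
  [5] x  {0,2}  => 2  0->2 ok
  [6] x  {0,2}  => 0  2->0 ok
  [7] y  {1,3}  => 1  0->1 ok
  [8] x  {0,2}  => 2  1->2 ok
  [9] x  {0,2}  => 2  2->2 ok
  [10] x  {0,2}  => 0  2->0 ok
  [11] x  {0,2}  => 2  0->2 ok
  [12] y  {1,3}  => 3  2->3 ok
  [13] x  {0,2}  => 2  3->2 ok
  [14] x  {0,2}  => 0  2->0 ok
  [15] y  {1,3}  => 1  0->1 ok
  [16] x  {0,2}  => 2  1->2 ok
  [17] y  {1,3}  => 3  2->3 ok
  [18] y  {1,3}  => 3  3->3 ok
  [19] x  {0,2}  => 2  3->2 ok
  [20] x  {0,2}  => 0  2->0 ok
  [21] y  {1,3}  => 1  0->1 ok
  [22] y  {1,3}  => 1  1->1 ok
  [23] y  {1,3}  => 1  1->1 ok
  [24] y  {1,3}  => 1  1->1 ok
  [25] y  {1,3}  => 1  1->1 ok
  [26] y  {1,3}  => 1  1->1 ok

0,0,2,2,0,2,0,1,2,2,0,2,3,2,0,1,2,3,3,2,0,1,1,1,1,1,1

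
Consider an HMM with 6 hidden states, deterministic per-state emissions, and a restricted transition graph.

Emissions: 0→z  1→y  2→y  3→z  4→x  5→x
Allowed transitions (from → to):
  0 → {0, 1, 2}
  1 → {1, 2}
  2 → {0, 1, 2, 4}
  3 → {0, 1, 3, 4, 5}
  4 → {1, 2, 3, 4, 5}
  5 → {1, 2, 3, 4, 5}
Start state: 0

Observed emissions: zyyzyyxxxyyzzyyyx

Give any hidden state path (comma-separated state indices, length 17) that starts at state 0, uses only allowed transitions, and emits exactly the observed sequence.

  pos 0: z in {0,3}, choose 0; start
  pos 1: y in {1,2}, choose 1; 0->1 ok
  pos 2: y in {1,2}, choose 2; 1->2 ok
  pos 3: z in {0,3}, choose 0; 2->0 ok
  pos 4: y in {1,2}, choose 2; 0->2 ok
  pos 5: y in {1,2}, choose 2; 2->2 ok
  pos 6: x in {4,5}, choose 4; 2->4 ok
  pos 7: x in {4,5}, choose 4; 4->4 ok
  pos 8: x in {4,5}, choose 4; 4->4 ok
  pos 9: y in {1,2}, choose 2; 4->2 ok
  pos 10: y in {1,2}, choose 2; 2->2 ok
  pos 11: z in {0,3}, choose 0; 2->0 ok
  pos 12: z in {0,3}, choose 0; 0->0 ok
  pos 13: y in {1,2}, choose 1; 0->1 ok
  pos 14: y in {1,2}, choose 1; 1->1 ok
  pos 15: y in {1,2}, choose 2; 1->2 ok
  pos 16: x in {4,5}, choose 4; 2->4 ok

0,1,2,0,2,2,4,4,4,2,2,0,0,1,1,2,4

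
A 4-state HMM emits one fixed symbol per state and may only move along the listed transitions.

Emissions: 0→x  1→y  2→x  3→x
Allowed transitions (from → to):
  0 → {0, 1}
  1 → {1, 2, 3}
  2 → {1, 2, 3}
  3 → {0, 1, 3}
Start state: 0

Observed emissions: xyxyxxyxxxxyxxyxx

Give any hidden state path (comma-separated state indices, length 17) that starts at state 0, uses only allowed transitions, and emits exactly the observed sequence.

0,1,2,1,3,3,1,2,3,3,0,1,2,2,1,3,3

  pos 0: x in {0,2,3}, choose 0; start
  pos 1: y in {1}, choose 1; 0->1 ok
  pos 2: x in {0,2,3}, choose 2; 1->2 ok
  pos 3: y in {1}, choose 1; 2->1 ok
  pos 4: x in {0,2,3}, choose 3; 1->3 ok
  pos 5: x in {0,2,3}, choose 3; 3->3 ok
  pos 6: y in {1}, choose 1; 3->1 ok
  pos 7: x in {0,2,3}, choose 2; 1->2 ok
  pos 8: x in {0,2,3}, choose 3; 2->3 ok
  pos 9: x in {0,2,3}, choose 3; 3->3 ok
  pos 10: x in {0,2,3}, choose 0; 3->0 ok
  pos 11: y in {1}, choose 1; 0->1 ok
  pos 12: x in {0,2,3}, choose 2; 1->2 ok
  pos 13: x in {0,2,3}, choose 2; 2->2 ok
  pos 14: y in {1}, choose 1; 2->1 ok
  pos 15: x in {0,2,3}, choose 3; 1->3 ok
  pos 16: x in {0,2,3}, choose 3; 3->3 ok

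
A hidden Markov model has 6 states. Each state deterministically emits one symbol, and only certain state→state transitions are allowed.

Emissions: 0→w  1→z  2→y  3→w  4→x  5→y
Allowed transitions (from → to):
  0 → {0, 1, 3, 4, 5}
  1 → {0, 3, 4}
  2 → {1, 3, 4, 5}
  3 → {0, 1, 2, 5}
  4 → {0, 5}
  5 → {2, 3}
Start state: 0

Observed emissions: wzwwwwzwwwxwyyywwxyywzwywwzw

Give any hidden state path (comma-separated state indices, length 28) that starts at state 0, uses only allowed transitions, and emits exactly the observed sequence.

0,1,0,3,0,3,1,0,0,0,4,0,5,2,5,3,0,4,5,2,3,1,3,5,3,0,1,0

  [0] w  {0,3}  => 0  start
  [1] z  {1}  => 1  0->1 ok
  [2] w  {0,3}  => 0  1->0 ok
  [3] w  {0,3}  => 3  0->3 ok
  [4] w  {0,3}  => 0  3->0 ok
  [5] w  {0,3}  => 3  0->3 ok
  [6] z  {1}  => 1  3->1 ok
  [7] w  {0,3}  => 0  1->0 ok
  [8] w  {0,3}  => 0  0->0 ok
  [9] w  {0,3}  => 0  0->0 ok
  [10] x  {4}  => 4  0->4 ok
  [11] w  {0,3}  => 0  4->0 ok
  [12] y  {2,5}  => 5  0->5 ok
  [13] y  {2,5}  => 2  5->2 ok
  [14] y  {2,5}  => 5  2->5 ok
  [15] w  {0,3}  => 3  5->3 ok
  [16] w  {0,3}  => 0  3->0 ok
  [17] x  {4}  => 4  0->4 ok
  [18] y  {2,5}  => 5  4->5 ok
  [19] y  {2,5}  => 2  5->2 ok
  [20] w  {0,3}  => 3  2->3 ok
  [21] z  {1}  => 1  3->1 ok
  [22] w  {0,3}  => 3  1->3 ok
  [23] y  {2,5}  => 5  3->5 ok
  [24] w  {0,3}  => 3  5->3 ok
  [25] w  {0,3}  => 0  3->0 ok
  [26] z  {1}  => 1  0->1 ok
  [27] w  {0,3}  => 0  1->0 ok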